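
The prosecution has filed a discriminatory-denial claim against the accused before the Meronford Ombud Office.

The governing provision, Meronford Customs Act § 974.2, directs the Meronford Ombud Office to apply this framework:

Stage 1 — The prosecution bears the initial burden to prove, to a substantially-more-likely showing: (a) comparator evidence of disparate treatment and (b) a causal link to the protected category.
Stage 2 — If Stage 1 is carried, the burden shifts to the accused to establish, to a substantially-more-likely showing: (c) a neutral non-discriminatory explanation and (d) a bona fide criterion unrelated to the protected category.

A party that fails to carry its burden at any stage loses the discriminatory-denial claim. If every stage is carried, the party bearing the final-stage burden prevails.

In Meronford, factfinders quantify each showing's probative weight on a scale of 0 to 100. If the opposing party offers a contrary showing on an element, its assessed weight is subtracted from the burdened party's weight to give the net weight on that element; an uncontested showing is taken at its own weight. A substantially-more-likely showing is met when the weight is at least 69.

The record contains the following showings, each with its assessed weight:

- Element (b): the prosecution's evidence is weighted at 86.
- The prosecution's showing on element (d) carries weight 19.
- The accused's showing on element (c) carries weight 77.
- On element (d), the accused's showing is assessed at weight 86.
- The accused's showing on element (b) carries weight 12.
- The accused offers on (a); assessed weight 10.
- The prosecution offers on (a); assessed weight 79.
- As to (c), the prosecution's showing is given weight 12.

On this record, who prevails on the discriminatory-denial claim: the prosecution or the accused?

prosecution

Stage 1 — burden on prosecution; standard: a substantially-more-likely showing (weight is at least 69).
    (a): 79 − 10 = 69 ≥ 69 [met]
    (b): 86 − 12 = 74 ≥ 69 [met]
  All elements met. The burden passes to the accused.
Stage 2 — burden on accused; standard: a substantially-more-likely showing (weight is at least 69).
    (c): 77 − 12 = 65 < 69 [not met]
    (d): 86 − 19 = 67 < 69 [not met]
  Stage 2 not carried; the accused fails its burden.
The analysis ends at Stage 2; the prosecution prevails.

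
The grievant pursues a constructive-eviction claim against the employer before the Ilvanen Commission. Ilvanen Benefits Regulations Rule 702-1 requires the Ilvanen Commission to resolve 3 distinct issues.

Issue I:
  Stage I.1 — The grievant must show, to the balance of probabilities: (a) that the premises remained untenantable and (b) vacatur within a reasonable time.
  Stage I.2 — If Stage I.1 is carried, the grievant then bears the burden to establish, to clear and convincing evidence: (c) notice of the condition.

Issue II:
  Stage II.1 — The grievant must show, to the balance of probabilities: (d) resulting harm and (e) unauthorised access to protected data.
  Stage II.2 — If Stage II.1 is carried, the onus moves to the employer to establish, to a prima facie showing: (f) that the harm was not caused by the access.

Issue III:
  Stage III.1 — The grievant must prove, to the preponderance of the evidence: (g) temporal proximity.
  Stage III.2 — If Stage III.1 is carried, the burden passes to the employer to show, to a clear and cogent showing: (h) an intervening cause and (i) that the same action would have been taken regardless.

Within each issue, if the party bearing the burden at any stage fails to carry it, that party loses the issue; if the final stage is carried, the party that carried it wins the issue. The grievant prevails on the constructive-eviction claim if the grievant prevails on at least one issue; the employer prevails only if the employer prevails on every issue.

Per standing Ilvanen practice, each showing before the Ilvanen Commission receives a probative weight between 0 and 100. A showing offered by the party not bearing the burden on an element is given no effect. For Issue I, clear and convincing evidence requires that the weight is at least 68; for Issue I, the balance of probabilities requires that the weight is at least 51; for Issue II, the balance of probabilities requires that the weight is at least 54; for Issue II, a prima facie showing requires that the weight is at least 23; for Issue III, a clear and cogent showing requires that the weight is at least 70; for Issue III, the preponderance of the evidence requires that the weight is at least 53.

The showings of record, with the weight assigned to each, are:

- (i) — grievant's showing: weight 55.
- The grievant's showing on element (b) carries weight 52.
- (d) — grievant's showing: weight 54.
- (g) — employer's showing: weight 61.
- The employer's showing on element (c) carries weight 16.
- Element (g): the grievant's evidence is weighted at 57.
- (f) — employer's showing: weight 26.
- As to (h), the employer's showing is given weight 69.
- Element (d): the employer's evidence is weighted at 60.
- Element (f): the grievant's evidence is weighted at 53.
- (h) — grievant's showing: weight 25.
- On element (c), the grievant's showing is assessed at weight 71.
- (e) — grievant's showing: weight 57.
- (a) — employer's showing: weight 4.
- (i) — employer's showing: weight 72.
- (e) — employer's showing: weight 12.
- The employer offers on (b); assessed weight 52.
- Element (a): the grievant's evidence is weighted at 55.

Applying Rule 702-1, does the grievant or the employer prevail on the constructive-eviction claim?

grievant

— Issue I —
At Stage I.1 the grievant must meet the balance of probabilities (weight is at least 51): on (a) the weight is 55 (the employer's 4 is given no effect), ≥ 51, so (a) meets the standard; on (b) the weight is 52 (the employer's 52 is given no effect), which does reach 51, so (b) meets the standard.
  Stage I.1 carried; the burden remains with the grievant.
At Stage I.2 the grievant must meet clear and convincing evidence (weight is at least 68): on (c) the weight is 71 (the employer's 16 is given no effect), which does reach 68, so (c) meets the standard.
  The grievant carries the last stage.
All stages carried — the grievant prevails on this issue.
— Issue II —
Stage II.1 — burden on grievant; standard: the balance of probabilities (weight is at least 54).
    (d): 54 (employer's 60 disregarded) ≥ 54 [met]
    (e): 57 (employer's 12 disregarded) ≥ 54 [met]
  Stage II.1 carried; the burden shifts to the employer.
Stage II.2 — burden on employer; standard: a prima facie showing (weight is at least 23).
    (f): 26 (grievant's 53 disregarded) ≥ 23 [met]
  All elements met at the final stage.
All stages carried — the employer prevails on this issue.
— Issue III —
Stage III.1 (grievant, the preponderance of the evidence, weight is at least 53): (g) 57 (employer's 61 disregarded) ≥ 53 — meets.
  Stage III.1 is satisfied; the onus moves to the employer.
Stage III.2 (employer, a clear and cogent showing, weight is at least 70): (h) 69 (grievant's 25 disregarded) < 70 — fails; (i) 72 (grievant's 55 disregarded) ≥ 70 — meets.
  Not every element is met, so the employer fails to carry Stage III.2.
So the grievant prevails on this issue.
Per-issue: Issue I → grievant; Issue II → employer; Issue III → grievant. The grievant must prevail on at least one issue; overall, the grievant prevails.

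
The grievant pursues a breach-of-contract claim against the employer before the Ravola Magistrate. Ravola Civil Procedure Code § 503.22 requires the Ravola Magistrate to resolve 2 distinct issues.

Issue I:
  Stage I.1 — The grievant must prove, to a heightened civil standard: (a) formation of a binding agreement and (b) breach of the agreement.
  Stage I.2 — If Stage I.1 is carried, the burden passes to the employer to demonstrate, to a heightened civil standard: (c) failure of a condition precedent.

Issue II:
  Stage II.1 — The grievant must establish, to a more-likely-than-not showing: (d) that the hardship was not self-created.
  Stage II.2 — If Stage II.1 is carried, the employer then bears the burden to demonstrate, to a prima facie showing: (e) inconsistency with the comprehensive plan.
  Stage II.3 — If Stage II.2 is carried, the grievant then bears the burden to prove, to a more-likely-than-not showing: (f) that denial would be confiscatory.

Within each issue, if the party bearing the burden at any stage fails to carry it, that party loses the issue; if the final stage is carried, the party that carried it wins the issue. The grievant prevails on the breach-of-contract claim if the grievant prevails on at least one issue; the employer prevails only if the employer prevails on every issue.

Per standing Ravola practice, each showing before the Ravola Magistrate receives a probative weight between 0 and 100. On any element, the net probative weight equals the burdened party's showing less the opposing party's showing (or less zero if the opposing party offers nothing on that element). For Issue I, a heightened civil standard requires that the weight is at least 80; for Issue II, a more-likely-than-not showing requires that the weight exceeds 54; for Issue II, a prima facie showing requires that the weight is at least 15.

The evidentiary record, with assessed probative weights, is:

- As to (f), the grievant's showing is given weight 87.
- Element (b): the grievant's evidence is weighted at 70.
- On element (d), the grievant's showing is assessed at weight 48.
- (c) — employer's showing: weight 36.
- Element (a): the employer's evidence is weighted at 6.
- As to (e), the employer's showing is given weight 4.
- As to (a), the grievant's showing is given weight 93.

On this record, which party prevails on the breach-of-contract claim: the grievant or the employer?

— Issue I —
At Stage I.1 the grievant must meet a heightened civil standard (weight is at least 80): on (a) the weight is 93 less the opposing 6 gives net 87, which does reach 80, so (a) meets the standard; on (b) the weight is 70, which does not reach 80, so (b) does not meet the standard.
  Not every element is met, so the grievant fails to carry Stage I.1.
The analysis ends at Stage I.1; the employer prevails on this issue.
— Issue II —
Stage II.1 — burden on grievant; standard: a more-likely-than-not showing (weight exceeds 54).
    (d): 48 ≤ 54 [not met]
  The grievant does not carry Stage II.1.
The analysis ends at Stage II.1; the employer prevails on this issue.
Per-issue: Issue I → employer; Issue II → employer. The grievant must prevail on at least one issue; overall, the employer prevails.

employer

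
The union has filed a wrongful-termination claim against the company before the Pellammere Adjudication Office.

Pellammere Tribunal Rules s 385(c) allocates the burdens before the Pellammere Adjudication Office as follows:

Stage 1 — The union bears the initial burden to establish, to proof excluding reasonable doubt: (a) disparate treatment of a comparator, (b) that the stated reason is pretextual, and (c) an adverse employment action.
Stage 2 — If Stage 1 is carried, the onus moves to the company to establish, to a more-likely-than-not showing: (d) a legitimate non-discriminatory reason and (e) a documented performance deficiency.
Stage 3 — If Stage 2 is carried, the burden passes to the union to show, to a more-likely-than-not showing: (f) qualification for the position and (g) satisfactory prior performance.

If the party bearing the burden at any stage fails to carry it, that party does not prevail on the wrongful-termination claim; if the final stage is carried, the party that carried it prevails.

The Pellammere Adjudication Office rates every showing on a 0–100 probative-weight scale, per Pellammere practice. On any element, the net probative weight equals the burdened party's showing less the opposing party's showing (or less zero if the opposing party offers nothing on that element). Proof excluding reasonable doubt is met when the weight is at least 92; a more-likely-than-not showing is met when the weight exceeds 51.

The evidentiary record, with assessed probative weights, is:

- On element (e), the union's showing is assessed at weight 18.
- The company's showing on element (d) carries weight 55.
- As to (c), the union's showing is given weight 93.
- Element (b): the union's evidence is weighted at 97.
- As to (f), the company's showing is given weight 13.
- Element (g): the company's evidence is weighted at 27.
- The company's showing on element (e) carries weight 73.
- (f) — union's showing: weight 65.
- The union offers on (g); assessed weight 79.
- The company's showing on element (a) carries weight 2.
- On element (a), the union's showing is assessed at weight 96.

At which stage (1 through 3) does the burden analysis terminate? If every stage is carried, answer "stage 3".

stage 3

Stage 1 (union, proof excluding reasonable doubt, weight is at least 92): (a) net 96−2=94 ≥ 92 — meets; (b) 97 ≥ 92 — meets; (c) 93 ≥ 92 — meets.
  The union carries Stage 1; the company now bears the burden.
Stage 2 (company, a more-likely-than-not showing, weight exceeds 51): (d) 55 > 51 — meets; (e) net 73−18=55 > 51 — meets.
  The company carries Stage 2; the union now bears the burden.
Stage 3 (union, a more-likely-than-not showing, weight exceeds 51): (f) net 65−13=52 > 51 — meets; (g) net 79−27=52 > 51 — meets.
  Stage 3 carried; the final stage is satisfied.
All stages carried — the union prevails.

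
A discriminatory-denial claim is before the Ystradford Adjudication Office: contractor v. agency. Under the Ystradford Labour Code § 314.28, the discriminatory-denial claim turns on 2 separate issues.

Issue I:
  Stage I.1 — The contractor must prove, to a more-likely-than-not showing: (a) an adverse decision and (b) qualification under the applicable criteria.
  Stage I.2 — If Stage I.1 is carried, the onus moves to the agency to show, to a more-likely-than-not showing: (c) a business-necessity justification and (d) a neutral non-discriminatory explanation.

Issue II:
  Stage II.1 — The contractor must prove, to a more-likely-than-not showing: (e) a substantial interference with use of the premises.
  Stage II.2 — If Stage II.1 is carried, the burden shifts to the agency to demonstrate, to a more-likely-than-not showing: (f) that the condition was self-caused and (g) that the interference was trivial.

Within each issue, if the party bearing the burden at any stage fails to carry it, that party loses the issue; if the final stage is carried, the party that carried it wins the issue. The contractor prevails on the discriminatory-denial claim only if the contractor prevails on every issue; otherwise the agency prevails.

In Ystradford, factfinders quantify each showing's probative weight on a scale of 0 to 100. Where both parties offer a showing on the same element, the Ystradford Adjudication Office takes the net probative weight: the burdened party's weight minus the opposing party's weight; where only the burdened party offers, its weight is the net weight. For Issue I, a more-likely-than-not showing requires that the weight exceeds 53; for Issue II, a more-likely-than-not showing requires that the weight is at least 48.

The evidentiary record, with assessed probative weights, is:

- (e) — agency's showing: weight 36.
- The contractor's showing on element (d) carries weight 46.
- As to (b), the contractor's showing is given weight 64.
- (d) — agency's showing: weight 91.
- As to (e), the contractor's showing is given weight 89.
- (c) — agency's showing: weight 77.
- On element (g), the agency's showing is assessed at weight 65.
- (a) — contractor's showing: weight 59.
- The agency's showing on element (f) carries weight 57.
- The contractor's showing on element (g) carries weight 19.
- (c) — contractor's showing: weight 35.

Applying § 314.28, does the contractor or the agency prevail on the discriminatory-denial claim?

— Issue I —
Stage I.1 (contractor, a more-likely-than-not showing, weight exceeds 53): (a) 59 > 53 — meets; (b) 64 > 53 — meets.
  Stage I.1 is satisfied; the onus moves to the agency.
Stage I.2 (agency, a more-likely-than-not showing, weight exceeds 53): (c) net 77−35=42 ≤ 53 — fails; (d) net 91−46=45 ≤ 53 — fails.
  Not every element is met, so the agency fails to carry Stage I.2.
So the contractor prevails on this issue.
— Issue II —
Stage II.1 — burden on contractor; standard: a more-likely-than-not showing (weight is at least 48).
    (e): 89 − 36 = 53 ≥ 48 [met]
  Stage II.1 carried; the burden shifts to the agency.
Stage II.2 — burden on agency; standard: a more-likely-than-not showing (weight is at least 48).
    (f): 57 ≥ 48 [met]
    (g): 65 − 19 = 46 < 48 [not met]
  Stage II.2 not carried; the agency fails its burden.
So the contractor prevails on this issue.
Per-issue: Issue I → contractor; Issue II → contractor. The contractor must prevail on every issue; overall, the contractor prevails.

contractor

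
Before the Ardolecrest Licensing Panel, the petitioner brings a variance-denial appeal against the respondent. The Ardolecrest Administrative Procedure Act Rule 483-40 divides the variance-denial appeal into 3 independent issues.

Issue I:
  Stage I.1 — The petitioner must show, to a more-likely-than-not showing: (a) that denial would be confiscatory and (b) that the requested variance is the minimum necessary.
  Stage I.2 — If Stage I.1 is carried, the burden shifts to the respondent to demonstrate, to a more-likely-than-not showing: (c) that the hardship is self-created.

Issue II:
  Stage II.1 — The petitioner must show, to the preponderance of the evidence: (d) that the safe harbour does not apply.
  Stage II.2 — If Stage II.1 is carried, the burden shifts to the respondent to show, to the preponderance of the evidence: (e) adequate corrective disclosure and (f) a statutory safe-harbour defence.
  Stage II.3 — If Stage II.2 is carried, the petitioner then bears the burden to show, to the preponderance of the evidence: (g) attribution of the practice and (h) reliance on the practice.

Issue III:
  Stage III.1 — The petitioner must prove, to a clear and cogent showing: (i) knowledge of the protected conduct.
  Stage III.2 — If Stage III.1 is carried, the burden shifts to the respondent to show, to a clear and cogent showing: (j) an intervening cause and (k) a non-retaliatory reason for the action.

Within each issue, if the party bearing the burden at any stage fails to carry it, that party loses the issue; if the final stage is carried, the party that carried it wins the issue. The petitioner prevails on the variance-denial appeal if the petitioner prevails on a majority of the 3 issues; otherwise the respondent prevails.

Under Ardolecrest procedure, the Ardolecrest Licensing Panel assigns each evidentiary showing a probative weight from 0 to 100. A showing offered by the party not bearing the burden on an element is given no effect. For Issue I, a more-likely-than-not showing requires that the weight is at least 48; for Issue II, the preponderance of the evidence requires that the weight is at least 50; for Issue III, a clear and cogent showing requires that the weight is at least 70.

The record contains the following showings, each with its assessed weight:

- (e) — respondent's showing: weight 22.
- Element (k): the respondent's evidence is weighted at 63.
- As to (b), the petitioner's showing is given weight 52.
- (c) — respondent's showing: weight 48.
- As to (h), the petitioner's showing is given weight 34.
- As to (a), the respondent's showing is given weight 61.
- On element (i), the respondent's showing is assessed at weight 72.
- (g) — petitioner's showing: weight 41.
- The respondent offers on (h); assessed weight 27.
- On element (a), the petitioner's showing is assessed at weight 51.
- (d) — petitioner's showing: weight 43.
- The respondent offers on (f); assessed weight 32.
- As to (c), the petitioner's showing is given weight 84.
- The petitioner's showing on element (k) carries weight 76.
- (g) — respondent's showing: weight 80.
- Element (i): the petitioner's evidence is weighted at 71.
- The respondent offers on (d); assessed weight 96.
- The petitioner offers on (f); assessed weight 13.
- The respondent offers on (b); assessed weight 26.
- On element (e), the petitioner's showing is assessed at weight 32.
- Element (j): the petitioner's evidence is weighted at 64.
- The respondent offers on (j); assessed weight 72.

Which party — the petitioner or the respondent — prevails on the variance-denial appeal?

respondent

— Issue I —
Stage I.1 — burden on petitioner; standard: a more-likely-than-not showing (weight is at least 48).
    (a): 51 (respondent's 61 disregarded) ≥ 48 [met]
    (b): 52 (respondent's 26 disregarded) ≥ 48 [met]
  All elements met. The burden passes to the respondent.
Stage I.2 — burden on respondent; standard: a more-likely-than-not showing (weight is at least 48).
    (c): 48 (petitioner's 84 disregarded) ≥ 48 [met]
  Stage I.2 carried; the final stage is satisfied.
All stages carried — the respondent prevails on this issue.
— Issue II —
At Stage II.1 the petitioner must meet the preponderance of the evidence (weight is at least 50): on (d) the weight is 43 (the respondent's 96 is given no effect), < 50, so (d) does not meet the standard.
  Stage II.1 not carried; the petitioner fails its burden.
So the respondent prevails on this issue.
— Issue III —
Stage III.1 — burden on petitioner; standard: a clear and cogent showing (weight is at least 70).
    (i): 71 (respondent's 72 disregarded) ≥ 70 [met]
  All elements met. The burden passes to the respondent.
Stage III.2 — burden on respondent; standard: a clear and cogent showing (weight is at least 70).
    (j): 72 (petitioner's 64 disregarded) ≥ 70 [met]
    (k): 63 (petitioner's 76 disregarded) < 70 [not met]
  Not every element is met, so the respondent fails to carry Stage III.2.
The petitioner prevails on this issue.
Per-issue: Issue I → respondent; Issue II → respondent; Issue III → petitioner. The petitioner must prevail on a majority of issues; overall, the respondent prevails.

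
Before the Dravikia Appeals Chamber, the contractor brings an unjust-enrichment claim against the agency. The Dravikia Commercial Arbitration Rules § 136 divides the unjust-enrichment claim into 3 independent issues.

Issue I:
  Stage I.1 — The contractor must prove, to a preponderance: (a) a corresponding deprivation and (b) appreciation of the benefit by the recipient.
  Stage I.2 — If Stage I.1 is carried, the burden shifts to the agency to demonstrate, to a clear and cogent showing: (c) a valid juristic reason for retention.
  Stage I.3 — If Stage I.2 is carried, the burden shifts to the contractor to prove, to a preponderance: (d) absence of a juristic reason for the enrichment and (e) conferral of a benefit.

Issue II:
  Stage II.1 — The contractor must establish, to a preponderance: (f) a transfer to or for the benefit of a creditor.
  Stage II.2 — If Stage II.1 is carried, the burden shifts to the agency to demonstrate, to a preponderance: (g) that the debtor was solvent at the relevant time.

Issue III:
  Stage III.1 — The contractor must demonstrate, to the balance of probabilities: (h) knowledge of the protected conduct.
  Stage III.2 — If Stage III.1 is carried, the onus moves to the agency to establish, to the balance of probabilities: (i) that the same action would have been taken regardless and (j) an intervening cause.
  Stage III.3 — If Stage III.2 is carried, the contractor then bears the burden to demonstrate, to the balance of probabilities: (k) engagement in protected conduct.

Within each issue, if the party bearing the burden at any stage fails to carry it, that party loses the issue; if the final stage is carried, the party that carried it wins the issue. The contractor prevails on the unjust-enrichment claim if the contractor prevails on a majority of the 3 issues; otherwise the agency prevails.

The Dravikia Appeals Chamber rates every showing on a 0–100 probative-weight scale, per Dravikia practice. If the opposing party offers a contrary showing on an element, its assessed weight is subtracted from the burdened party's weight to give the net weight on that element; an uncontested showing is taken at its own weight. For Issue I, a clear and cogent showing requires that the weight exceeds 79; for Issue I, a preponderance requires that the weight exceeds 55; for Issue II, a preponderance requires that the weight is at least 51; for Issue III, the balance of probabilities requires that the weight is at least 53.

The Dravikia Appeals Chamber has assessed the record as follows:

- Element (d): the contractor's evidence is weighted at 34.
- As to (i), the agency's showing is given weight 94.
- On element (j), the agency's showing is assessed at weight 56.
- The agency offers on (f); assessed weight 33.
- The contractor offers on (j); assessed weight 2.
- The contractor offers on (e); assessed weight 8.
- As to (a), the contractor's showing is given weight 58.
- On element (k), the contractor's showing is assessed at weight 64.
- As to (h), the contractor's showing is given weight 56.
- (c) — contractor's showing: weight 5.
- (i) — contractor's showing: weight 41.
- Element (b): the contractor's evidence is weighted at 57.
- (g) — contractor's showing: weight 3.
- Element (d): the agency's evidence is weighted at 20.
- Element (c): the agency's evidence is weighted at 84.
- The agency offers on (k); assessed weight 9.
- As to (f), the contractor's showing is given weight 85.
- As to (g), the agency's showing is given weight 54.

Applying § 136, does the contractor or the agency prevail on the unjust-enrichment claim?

— Issue I —
Stage I.1 (contractor, a preponderance, weight exceeds 55): (a) 58 > 55 — meets; (b) 57 > 55 — meets.
  Stage I.1 carried; the burden shifts to the agency.
Stage I.2 (agency, a clear and cogent showing, weight exceeds 79): (c) net 84−5=79 ≤ 79 — fails.
  Not every element is met, so the agency fails to carry Stage I.2.
The analysis ends at Stage I.2; the contractor prevails on this issue.
— Issue II —
Stage II.1 — burden on contractor; standard: a preponderance (weight is at least 51).
    (f): 85 − 33 = 52 ≥ 51 [met]
  Stage II.1 carried; the burden shifts to the agency.
Stage II.2 — burden on agency; standard: a preponderance (weight is at least 51).
    (g): 54 − 3 = 51 ≥ 51 [met]
  The agency carries the last stage.
All stages carried — the agency prevails on this issue.
— Issue III —
Stage III.1 (contractor, the balance of probabilities, weight is at least 53): (h) 56 ≥ 53 — meets.
  Stage III.1 is satisfied; the onus moves to the agency.
Stage III.2 (agency, the balance of probabilities, weight is at least 53): (i) net 94−41=53 ≥ 53 — meets; (j) net 56−2=54 ≥ 53 — meets.
  The agency carries Stage III.2; the contractor now bears the burden.
Stage III.3 (contractor, the balance of probabilities, weight is at least 53): (k) net 64−9=55 ≥ 53 — meets.
  All elements met at the final stage.
Every stage carried; the contractor prevails on this issue.
Per-issue: Issue I → contractor; Issue II → agency; Issue III → contractor. The contractor must prevail on a majority of issues; overall, the contractor prevails.

contractor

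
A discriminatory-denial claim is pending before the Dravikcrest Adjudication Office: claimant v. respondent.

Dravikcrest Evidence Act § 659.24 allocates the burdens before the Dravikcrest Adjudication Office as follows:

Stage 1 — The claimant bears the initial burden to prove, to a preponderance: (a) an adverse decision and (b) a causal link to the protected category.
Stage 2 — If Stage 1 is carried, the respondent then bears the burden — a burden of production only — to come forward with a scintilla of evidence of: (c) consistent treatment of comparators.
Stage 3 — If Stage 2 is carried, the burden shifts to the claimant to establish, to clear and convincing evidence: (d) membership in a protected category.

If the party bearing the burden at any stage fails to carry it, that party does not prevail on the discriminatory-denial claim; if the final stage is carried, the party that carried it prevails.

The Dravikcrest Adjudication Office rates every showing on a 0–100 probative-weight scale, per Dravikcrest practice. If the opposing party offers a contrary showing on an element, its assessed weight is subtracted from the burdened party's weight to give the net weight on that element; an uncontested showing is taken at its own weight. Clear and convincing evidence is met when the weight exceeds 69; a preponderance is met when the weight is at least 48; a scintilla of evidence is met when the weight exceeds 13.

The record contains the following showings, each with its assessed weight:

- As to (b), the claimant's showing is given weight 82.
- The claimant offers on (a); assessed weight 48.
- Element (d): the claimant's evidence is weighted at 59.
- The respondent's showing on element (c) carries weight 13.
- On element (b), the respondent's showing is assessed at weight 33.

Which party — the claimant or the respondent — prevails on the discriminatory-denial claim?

At Stage 1 the claimant must meet a preponderance (weight is at least 48): on (a) the weight is 48, ≥ 48, so (a) meets the standard; on (b) the weight is 82 less the opposing 33 gives net 49, which does reach 48, so (b) meets the standard.
  Stage 1 is satisfied; the onus moves to the respondent.
At Stage 2 the respondent must meet a scintilla of evidence (weight exceeds 13): on (c) the weight is 13, ≤ 13, so (c) does not meet the standard.
  The respondent does not carry Stage 2.
The analysis ends at Stage 2; the claimant prevails.

claimant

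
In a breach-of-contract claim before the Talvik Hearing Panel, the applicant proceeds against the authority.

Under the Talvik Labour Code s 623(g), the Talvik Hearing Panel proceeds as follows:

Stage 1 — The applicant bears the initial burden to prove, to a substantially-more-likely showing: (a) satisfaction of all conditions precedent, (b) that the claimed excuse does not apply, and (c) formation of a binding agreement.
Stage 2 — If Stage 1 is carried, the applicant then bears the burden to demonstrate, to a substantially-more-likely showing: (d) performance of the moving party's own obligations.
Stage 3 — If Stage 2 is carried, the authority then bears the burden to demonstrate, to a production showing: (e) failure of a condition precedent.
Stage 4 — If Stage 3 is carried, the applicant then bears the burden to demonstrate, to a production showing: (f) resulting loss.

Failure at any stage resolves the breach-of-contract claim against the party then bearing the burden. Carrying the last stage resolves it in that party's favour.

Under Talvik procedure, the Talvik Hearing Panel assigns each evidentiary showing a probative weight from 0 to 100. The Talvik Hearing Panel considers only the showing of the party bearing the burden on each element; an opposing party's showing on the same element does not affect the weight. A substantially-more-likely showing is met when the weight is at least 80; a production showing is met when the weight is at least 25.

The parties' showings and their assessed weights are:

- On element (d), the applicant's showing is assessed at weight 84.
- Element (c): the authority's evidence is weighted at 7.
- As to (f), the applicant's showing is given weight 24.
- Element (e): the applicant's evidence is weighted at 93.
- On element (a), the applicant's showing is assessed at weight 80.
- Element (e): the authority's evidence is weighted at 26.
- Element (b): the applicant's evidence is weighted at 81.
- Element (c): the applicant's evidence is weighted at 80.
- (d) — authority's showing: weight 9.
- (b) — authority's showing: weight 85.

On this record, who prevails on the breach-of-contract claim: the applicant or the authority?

authority

Stage 1 — burden on applicant; standard: a substantially-more-likely showing (weight is at least 80).
    (a): 80 ≥ 80 [met]
    (b): 81 (authority's 85 disregarded) ≥ 80 [met]
    (c): 80 (authority's 7 disregarded) ≥ 80 [met]
  Stage 1 is satisfied; the applicant continues to bear the burden.
Stage 2 — burden on applicant; standard: a substantially-more-likely showing (weight is at least 80).
    (d): 84 (authority's 9 disregarded) ≥ 80 [met]
  Stage 2 is satisfied; the onus moves to the authority.
Stage 3 — burden on authority; standard: a production showing (weight is at least 25).
    (e): 26 (applicant's 93 disregarded) ≥ 25 [met]
  Stage 3 carried; the burden shifts to the applicant.
Stage 4 — burden on applicant; standard: a production showing (weight is at least 25).
    (f): 24 < 25 [not met]
  The applicant does not carry Stage 4.
So the authority prevails.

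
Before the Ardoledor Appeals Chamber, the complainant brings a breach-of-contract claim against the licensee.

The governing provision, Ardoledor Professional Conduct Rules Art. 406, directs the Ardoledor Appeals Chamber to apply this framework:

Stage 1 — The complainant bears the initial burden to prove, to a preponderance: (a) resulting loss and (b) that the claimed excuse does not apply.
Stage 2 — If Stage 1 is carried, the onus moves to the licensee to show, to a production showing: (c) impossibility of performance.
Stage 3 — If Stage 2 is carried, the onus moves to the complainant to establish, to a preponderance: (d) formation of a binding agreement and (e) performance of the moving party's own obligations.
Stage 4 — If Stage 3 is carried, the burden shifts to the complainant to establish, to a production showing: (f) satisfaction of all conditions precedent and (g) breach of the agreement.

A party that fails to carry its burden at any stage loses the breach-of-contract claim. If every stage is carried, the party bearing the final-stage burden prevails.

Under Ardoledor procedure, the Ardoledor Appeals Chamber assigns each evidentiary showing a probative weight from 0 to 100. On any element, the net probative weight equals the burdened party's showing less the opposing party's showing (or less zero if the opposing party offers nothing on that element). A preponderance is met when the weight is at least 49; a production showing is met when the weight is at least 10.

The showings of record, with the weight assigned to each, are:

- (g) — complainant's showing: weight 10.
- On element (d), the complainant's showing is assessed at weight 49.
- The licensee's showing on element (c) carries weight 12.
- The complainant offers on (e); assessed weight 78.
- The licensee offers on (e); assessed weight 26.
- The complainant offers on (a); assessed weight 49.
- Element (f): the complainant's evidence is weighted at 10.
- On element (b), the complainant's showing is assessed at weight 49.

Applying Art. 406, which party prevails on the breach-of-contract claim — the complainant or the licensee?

At Stage 1 the complainant must meet a preponderance (weight is at least 49): on (a) the weight is 49, ≥ 49, so (a) meets the standard; on (b) the weight is 49, which does reach 49, so (b) meets the standard.
  All elements met. The burden passes to the licensee.
At Stage 2 the licensee must meet a production showing (weight is at least 10): on (c) the weight is 12, ≥ 10, so (c) meets the standard.
  The licensee carries Stage 2; the complainant now bears the burden.
At Stage 3 the complainant must meet a preponderance (weight is at least 49): on (d) the weight is 49, ≥ 49, so (d) meets the standard; on (e) the weight is 78 less the opposing 26 gives net 52, which does reach 49, so (e) meets the standard.
  Stage 3 carried; the burden remains with the complainant.
At Stage 4 the complainant must meet a production showing (weight is at least 10): on (f) the weight is 10, which does reach 10, so (f) meets the standard; on (g) the weight is 10, ≥ 10, so (g) meets the standard.
  Stage 4 carried; the final stage is satisfied.
Every stage carried; the complainant prevails.

complainant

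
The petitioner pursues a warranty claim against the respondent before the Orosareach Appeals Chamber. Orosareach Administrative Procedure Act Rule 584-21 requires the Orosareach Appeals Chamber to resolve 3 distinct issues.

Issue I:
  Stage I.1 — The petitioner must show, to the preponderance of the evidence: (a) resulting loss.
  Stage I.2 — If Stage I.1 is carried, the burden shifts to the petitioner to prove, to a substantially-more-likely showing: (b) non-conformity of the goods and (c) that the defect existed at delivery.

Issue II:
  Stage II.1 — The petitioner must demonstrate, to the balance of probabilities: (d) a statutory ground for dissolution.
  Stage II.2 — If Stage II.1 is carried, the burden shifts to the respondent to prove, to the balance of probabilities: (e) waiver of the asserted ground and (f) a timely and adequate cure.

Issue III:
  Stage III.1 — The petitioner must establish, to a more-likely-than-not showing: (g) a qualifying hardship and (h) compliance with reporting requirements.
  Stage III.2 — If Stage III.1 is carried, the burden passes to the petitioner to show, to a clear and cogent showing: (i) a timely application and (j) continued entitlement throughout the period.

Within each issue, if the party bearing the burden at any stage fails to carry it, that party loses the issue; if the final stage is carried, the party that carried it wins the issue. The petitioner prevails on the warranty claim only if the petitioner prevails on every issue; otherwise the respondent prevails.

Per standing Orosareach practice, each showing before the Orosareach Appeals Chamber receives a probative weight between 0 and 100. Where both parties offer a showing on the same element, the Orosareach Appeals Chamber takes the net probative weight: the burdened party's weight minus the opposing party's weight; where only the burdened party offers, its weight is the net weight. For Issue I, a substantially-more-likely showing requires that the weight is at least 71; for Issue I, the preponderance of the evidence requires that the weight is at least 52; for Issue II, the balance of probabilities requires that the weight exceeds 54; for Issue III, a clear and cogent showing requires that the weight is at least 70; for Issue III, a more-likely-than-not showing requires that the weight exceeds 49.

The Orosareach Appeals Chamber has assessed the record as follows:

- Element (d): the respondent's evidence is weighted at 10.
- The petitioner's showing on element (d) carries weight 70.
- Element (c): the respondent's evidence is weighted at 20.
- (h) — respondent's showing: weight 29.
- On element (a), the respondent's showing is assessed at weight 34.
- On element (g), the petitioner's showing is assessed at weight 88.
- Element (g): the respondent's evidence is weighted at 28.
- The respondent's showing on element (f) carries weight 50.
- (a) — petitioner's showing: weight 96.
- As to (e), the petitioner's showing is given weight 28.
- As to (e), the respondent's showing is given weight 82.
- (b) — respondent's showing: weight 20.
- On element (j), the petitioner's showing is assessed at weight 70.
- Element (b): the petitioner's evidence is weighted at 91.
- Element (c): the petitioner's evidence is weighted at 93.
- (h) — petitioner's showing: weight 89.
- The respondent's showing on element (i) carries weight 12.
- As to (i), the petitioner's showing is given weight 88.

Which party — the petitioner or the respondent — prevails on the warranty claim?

— Issue I —
Stage I.1 — burden on petitioner; standard: the preponderance of the evidence (weight is at least 52).
    (a): 96 − 34 = 62 ≥ 52 [met]
  Stage I.1 is satisfied; the petitioner continues to bear the burden.
Stage I.2 — burden on petitioner; standard: a substantially-more-likely showing (weight is at least 71).
    (b): 91 − 20 = 71 ≥ 71 [met]
    (c): 93 − 20 = 73 ≥ 71 [met]
  All elements met at the final stage.
Every stage carried; the petitioner prevails on this issue.
— Issue II —
Stage II.1 (petitioner, the balance of probabilities, weight exceeds 54): (d) net 70−10=60 > 54 — meets.
  The petitioner carries Stage II.1; the respondent now bears the burden.
Stage II.2 (respondent, the balance of probabilities, weight exceeds 54): (e) net 82−28=54 ≤ 54 — fails; (f) 50 ≤ 54 — fails.
  Not every element is met, so the respondent fails to carry Stage II.2.
The analysis ends at Stage II.2; the petitioner prevails on this issue.
— Issue III —
At Stage III.1 the petitioner must meet a more-likely-than-not showing (weight exceeds 49): on (g) the weight is 88 less the opposing 28 gives net 60, which does exceed 49, so (g) meets the standard; on (h) the weight is 89 less the opposing 29 gives net 60, which does exceed 49, so (h) meets the standard.
  Stage III.1 is satisfied; the petitioner continues to bear the burden.
At Stage III.2 the petitioner must meet a clear and cogent showing (weight is at least 70): on (i) the weight is 88 less the opposing 12 gives net 76, ≥ 70, so (i) meets the standard; on (j) the weight is 70, ≥ 70, so (j) meets the standard.
  All elements met at the final stage.
All stages carried — the petitioner prevails on this issue.
Per-issue: Issue I → petitioner; Issue II → petitioner; Issue III → petitioner. The petitioner must prevail on every issue; overall, the petitioner prevails.

petitioner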